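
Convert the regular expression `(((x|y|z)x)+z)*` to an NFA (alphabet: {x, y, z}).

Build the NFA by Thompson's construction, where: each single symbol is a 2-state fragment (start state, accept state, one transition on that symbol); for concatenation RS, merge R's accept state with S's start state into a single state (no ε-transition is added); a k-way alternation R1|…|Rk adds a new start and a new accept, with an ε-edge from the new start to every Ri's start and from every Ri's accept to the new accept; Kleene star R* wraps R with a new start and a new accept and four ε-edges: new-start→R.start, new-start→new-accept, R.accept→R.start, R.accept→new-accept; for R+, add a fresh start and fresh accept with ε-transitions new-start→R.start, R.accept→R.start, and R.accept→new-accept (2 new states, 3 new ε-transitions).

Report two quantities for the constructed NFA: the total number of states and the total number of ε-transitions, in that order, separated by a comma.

14, 13

Recursing over subexpressions:
Each of the 5 symbol leaves contributes 2 states and 0 ε-transitions.
  x|y|z — 8 states, 6 ε-transitions
  (x|y|z)x — 9 states, 6 ε-transitions
  ((x|y|z)x)+ — 11 states, 9 ε-transitions
  ((x|y|z)x)+z — 12 states, 9 ε-transitions
  (((x|y|z)x)+z)* — 14 states, 13 ε-transitions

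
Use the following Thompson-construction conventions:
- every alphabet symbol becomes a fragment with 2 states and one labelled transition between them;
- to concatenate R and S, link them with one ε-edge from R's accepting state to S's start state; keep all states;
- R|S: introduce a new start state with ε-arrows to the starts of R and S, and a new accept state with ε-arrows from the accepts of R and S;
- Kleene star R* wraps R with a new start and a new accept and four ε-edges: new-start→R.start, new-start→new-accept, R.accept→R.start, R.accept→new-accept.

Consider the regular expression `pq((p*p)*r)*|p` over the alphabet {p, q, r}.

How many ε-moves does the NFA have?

20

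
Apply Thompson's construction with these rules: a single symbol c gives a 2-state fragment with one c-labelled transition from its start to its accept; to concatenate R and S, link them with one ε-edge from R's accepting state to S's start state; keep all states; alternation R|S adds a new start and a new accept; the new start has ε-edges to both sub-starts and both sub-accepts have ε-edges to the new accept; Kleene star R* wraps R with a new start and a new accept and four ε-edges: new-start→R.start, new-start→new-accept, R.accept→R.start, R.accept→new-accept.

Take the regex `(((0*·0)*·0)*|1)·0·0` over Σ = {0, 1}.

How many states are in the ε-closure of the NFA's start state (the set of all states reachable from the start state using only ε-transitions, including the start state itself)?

Let C(F) = |ε-closure(F.start)| within fragment F, and note whether F accepts ε. Symbol fragments have C = 1 and do not accept ε. Then:
  0* → the star's fresh start ε-reaches both the body's start and the fresh accept: |ε-closure| = 2 + 1 = 3
  0*·0 → the left operand accepts ε, so the closure extends into the next operand (via the concat ε-link); |ε-closure| = 3 + 1 = 4
  (0*·0)* → new start has ε-edges to the inner start and to the new accept, so |ε-closure| = 2 + 4 = 6
  (0*·0)*·0 → |ε-closure| = 6 + 1 = 7 (closure spills across the concat boundary because the left factor accepts ε)
  ((0*·0)*·0)* → new start has ε-edges to the inner start and to the new accept, so |ε-closure| = 2 + 7 = 9
  ((0*·0)*·0)*|1 → new start ε-reaches every alternative's start; at least one alternative accepts ε, so the union's new accept is reached too: |ε-closure| = 1 + 9 + 1 + 1 = 12
  (((0*·0)*·0)*|1)·0·0 → |ε-closure| = 12 + 1 = 13 (closure spills across the concat boundary because the left factor accepts ε)

13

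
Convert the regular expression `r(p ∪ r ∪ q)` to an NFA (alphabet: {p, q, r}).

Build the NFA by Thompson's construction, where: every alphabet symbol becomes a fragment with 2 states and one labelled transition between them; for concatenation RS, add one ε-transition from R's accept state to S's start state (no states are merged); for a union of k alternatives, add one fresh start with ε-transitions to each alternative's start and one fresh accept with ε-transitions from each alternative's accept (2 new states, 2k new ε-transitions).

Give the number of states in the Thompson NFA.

10

Building bottom-up:
Each of the 4 symbol leaves contributes a 2-state fragment.
  p ∪ r ∪ q — 8 states
  r(p ∪ r ∪ q) — 10 states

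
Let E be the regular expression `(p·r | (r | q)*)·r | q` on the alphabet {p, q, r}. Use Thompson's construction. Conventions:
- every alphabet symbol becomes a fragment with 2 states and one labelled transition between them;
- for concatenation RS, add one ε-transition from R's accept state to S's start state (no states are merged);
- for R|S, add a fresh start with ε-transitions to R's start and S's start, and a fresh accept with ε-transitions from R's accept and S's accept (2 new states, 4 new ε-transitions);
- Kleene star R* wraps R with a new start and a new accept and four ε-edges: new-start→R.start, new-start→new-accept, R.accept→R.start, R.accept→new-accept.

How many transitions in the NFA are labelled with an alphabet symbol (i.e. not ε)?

6

Building bottom-up:
Each of the 6 symbol leaves contributes exactly 1 symbol transition.
  p·r — 2 symbol transitions
  r | q — 2 symbol transitions
  (r | q)* — 2 symbol transitions
  p·r | (r | q)* — 4 symbol transitions
  (p·r | (r | q)*)·r — 5 symbol transitions
  (p·r | (r | q)*)·r | q — 6 symbol transitions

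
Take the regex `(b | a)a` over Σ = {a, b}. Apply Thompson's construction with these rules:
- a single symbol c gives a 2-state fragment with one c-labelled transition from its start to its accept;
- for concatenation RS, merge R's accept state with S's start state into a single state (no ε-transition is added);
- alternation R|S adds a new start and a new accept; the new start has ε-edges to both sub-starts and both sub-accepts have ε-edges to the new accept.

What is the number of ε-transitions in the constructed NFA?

4

By structural recursion:
Each of the 3 symbol leaves contributes 0 ε-transitions.
  b | a → 4 ε-transitions
  (b | a)a → 4 ε-transitions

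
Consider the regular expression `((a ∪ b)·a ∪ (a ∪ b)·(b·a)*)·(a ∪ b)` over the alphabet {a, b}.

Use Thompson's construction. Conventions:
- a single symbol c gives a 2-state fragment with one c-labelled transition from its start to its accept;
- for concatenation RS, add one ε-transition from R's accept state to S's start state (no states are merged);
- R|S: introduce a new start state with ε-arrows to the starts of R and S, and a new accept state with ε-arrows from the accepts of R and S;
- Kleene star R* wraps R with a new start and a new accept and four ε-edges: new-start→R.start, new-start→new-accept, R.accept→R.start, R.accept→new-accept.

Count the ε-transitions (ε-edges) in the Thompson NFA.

Building bottom-up:
Each of the 9 symbol leaves contributes 0 ε-transitions.
  a ∪ b — 4 ε-transitions
  (a ∪ b)·a — 5 ε-transitions
  a ∪ b — 4 ε-transitions
  b·a — 1 ε-transition
  (b·a)* — 5 ε-transitions
  (a ∪ b)·(b·a)* — 10 ε-transitions
  (a ∪ b)·a ∪ (a ∪ b)·(b·a)* — 19 ε-transitions
  a ∪ b — 4 ε-transitions
  ((a ∪ b)·a ∪ (a ∪ b)·(b·a)*)·(a ∪ b) — 24 ε-transitions

24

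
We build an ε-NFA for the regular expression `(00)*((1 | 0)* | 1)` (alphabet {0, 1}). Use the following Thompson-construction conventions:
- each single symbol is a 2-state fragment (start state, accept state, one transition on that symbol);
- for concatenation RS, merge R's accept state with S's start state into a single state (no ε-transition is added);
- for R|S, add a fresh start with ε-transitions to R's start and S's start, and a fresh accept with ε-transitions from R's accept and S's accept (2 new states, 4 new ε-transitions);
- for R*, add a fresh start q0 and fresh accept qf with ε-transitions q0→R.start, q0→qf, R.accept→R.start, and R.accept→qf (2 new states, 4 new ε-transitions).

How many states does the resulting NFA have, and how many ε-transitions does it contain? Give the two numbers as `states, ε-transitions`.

16, 16

Per subexpression:
Each of the 5 symbol leaves contributes 2 states and 0 ε-transitions.
  00 = 3 states, 0 ε-transitions
  (00)* = 5 states, 4 ε-transitions
  1 | 0 = 6 states, 4 ε-transitions
  (1 | 0)* = 8 states, 8 ε-transitions
  (1 | 0)* | 1 = 12 states, 12 ε-transitions
  (00)*((1 | 0)* | 1) = 16 states, 16 ε-transitions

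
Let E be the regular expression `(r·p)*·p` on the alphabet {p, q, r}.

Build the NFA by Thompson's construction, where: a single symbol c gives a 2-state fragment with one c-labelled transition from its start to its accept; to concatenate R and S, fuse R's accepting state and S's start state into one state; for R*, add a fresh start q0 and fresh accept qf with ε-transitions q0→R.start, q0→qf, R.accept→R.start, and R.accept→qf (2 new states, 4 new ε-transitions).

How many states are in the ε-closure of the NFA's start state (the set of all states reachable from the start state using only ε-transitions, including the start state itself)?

3

Let C(F) = |ε-closure(F.start)| within fragment F, and note whether F accepts ε. Symbol fragments have C = 1 and do not accept ε. Then:
  r·p → same as the first factor's closure: C = 1
  (r·p)* → the star's fresh start ε-reaches both the body's start and the fresh accept: C = 2 + 1 = 3
  (r·p)*·p → C = 3 + (1−1) = 3 (closure spills across the concat boundary because the left factor accepts ε)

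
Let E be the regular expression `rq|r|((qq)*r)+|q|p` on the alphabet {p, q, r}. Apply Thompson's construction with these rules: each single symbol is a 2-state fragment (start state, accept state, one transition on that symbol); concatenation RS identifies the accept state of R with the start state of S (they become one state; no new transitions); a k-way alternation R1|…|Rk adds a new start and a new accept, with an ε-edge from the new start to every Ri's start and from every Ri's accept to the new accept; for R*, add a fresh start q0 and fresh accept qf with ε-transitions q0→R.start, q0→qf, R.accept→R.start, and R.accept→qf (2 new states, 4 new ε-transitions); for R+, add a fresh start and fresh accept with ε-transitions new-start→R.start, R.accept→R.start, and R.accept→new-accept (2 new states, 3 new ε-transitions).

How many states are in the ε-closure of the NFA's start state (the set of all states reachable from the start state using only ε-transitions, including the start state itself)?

9

Work bottom-up. For each fragment F, track |ε-closure(F.start)| and whether F's accept lies in that closure (i.e. whether F accepts ε). A single-symbol fragment has closure size 1 and does not accept ε.
  rq — same as the first factor's closure: |closure| = 1
  qq — same as the first factor's closure: |closure| = 1
  (qq)* — new start has ε-edges to the inner start and to the new accept, so |closure| = 2 + 1 = 3
  (qq)*r — the left operand accepts ε, so the closure extends into the next operand (the shared merged state is already counted); |closure| = 3 + (1−1) = 3
  ((qq)*r)+ — new start ε-reaches only the body's start; the new accept needs a symbol first: |closure| = 1 + 3 = 4
  rq|r|((qq)*r)+|q|p — |closure| = 1 + 1 + 1 + 4 + 1 + 1 = 9 (the new accept is not ε-reachable since no branch accepts ε)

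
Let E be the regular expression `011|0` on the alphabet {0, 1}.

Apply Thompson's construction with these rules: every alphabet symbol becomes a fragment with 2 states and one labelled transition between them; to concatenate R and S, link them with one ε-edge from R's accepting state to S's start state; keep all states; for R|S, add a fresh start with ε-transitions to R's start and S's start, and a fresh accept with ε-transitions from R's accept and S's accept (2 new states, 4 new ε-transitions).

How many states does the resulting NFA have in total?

By structural recursion:
Each of the 4 symbol leaves contributes a 2-state fragment.
  011 = 6 states
  011|0 = 10 states

10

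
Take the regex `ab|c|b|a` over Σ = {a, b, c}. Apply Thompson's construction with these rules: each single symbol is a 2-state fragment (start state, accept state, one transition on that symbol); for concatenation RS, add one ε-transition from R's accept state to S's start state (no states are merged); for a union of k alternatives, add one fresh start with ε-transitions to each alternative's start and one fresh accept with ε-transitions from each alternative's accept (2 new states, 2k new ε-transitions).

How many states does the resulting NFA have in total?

12

Recursing over subexpressions:
Each of the 5 symbol leaves contributes a 2-state fragment.
  ab : 4 states
  ab|c|b|a : 12 states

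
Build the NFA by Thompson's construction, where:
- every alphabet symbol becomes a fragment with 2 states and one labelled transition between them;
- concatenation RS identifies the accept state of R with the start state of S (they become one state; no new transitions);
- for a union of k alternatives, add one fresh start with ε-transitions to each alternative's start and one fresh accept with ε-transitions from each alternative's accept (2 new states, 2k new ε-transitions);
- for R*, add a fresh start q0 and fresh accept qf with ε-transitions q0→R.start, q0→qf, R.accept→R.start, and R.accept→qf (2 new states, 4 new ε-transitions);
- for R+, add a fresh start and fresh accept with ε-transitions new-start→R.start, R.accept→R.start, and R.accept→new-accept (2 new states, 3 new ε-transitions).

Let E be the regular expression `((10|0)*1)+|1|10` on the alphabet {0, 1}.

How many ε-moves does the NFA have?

17

Building bottom-up:
Each of the 7 symbol leaves contributes 0 ε-transitions.
  10 — 0 ε-transitions
  10|0 — 4 ε-transitions
  (10|0)* — 8 ε-transitions
  (10|0)*1 — 8 ε-transitions
  ((10|0)*1)+ — 11 ε-transitions
  10 — 0 ε-transitions
  ((10|0)*1)+|1|10 — 17 ε-transitions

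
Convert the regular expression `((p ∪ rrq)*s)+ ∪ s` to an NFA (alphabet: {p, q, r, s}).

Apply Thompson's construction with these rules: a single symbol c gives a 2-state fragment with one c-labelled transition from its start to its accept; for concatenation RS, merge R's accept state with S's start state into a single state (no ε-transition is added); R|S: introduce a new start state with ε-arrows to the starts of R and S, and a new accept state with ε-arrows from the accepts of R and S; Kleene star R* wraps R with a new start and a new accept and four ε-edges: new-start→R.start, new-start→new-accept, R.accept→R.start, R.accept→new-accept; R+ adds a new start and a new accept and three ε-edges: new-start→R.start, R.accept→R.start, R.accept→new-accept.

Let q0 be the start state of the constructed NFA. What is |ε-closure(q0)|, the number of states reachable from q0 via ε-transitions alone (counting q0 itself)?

8

Let C(F) = |ε-closure(F.start)| within fragment F, and note whether F accepts ε. Symbol fragments have C = 1 and do not accept ε. Then:
  rrq — |closure| equals the left operand's closure size = 1 (its accept is not ε-reachable, so the closure stops there)
  p ∪ rrq — new start ε-reaches every alternative's start; none of them accept ε, so the new accept is not reached: |closure| = 1 + 1 + 1 = 3
  (p ∪ rrq)* — |closure| = 1 (new start) + 3 (body) + 1 (new accept) = 5
  (p ∪ rrq)*s — the left operand accepts ε, so the closure extends into the next operand (the shared merged state is already counted); |closure| = 5 + (1−1) = 5
  ((p ∪ rrq)*s)+ — new start ε-reaches only the body's start; the new accept needs a symbol first: |closure| = 1 + 5 = 6
  ((p ∪ rrq)*s)+ ∪ s — new start ε-reaches every alternative's start; none of them accept ε, so the new accept is not reached: |closure| = 1 + 6 + 1 = 8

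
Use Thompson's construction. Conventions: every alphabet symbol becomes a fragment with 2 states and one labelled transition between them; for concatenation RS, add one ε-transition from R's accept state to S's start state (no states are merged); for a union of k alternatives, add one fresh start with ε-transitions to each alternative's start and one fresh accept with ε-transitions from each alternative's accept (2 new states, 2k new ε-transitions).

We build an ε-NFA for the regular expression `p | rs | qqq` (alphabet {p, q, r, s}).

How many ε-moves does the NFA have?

Recursing over subexpressions:
Each of the 6 symbol leaves contributes 0 ε-transitions.
  rs → 1 ε-transition
  qqq → 2 ε-transitions
  p | rs | qqq → 9 ε-transitions

9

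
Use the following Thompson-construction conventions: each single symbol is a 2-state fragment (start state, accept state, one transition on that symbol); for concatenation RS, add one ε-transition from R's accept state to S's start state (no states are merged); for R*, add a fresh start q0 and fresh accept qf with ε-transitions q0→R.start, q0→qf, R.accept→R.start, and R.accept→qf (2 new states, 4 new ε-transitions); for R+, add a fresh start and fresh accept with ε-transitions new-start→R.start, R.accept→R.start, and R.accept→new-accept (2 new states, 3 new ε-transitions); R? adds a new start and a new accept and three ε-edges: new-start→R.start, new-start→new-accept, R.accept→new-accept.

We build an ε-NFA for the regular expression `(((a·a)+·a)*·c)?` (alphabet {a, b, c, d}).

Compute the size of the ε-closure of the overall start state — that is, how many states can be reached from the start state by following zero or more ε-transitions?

7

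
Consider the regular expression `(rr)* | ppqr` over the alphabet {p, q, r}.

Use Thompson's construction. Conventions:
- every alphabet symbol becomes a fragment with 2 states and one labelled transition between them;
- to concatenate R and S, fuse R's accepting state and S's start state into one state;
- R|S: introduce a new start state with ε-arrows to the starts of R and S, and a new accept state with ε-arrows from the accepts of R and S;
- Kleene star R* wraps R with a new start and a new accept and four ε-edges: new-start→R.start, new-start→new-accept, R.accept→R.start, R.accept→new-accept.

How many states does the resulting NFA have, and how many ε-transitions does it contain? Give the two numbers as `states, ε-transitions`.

Bottom-up over the parse tree:
Each of the 6 symbol leaves contributes 2 states and 0 ε-transitions.
  rr : 3 states, 0 ε-transitions
  (rr)* : 5 states, 4 ε-transitions
  ppqr : 5 states, 0 ε-transitions
  (rr)* | ppqr : 12 states, 8 ε-transitions

12, 8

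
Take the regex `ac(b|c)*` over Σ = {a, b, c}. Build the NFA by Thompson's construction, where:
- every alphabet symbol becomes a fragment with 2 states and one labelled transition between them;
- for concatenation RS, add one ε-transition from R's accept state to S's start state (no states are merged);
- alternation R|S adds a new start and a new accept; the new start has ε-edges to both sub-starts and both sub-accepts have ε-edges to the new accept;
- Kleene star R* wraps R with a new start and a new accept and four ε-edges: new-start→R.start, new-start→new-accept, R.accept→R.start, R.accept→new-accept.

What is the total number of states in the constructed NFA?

12

Per subexpression:
Each of the 4 symbol leaves contributes a 2-state fragment.
  b|c = 6 states
  (b|c)* = 8 states
  ac(b|c)* = 12 states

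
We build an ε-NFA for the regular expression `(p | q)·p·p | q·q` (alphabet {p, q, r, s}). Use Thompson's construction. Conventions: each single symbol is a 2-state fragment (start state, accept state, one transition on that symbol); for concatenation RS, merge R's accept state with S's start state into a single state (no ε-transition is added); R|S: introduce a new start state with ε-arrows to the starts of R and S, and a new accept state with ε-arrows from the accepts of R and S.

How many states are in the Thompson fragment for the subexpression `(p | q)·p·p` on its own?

Fragment for `(p | q)·p·p`:
Each of the 4 symbol leaves contributes a 2-state fragment.
  p | q → 6 states
  (p | q)·p·p → 8 states

8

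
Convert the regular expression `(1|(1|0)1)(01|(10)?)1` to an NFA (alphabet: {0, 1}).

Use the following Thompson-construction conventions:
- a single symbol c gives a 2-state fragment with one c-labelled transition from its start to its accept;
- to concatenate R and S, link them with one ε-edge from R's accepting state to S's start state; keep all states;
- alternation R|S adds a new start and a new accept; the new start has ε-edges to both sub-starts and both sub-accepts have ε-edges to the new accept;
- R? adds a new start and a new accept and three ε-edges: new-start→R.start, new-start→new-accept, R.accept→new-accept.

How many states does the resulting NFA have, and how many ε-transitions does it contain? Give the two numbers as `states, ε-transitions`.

Bottom-up over the parse tree:
Each of the 9 symbol leaves contributes 2 states and 0 ε-transitions.
  1|0 → 6 states, 4 ε-transitions
  (1|0)1 → 8 states, 5 ε-transitions
  1|(1|0)1 → 12 states, 9 ε-transitions
  01 → 4 states, 1 ε-transition
  10 → 4 states, 1 ε-transition
  (10)? → 6 states, 4 ε-transitions
  01|(10)? → 12 states, 9 ε-transitions
  (1|(1|0)1)(01|(10)?)1 → 26 states, 20 ε-transitions

26, 20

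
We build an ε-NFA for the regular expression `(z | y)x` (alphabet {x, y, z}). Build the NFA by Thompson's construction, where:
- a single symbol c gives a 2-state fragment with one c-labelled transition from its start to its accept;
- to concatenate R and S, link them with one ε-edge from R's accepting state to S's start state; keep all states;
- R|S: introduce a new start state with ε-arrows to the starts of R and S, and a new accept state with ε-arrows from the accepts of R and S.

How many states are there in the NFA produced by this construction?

Bottom-up over the parse tree:
Each of the 3 symbol leaves contributes a 2-state fragment.
  z | y : 6 states
  (z | y)x : 8 states

8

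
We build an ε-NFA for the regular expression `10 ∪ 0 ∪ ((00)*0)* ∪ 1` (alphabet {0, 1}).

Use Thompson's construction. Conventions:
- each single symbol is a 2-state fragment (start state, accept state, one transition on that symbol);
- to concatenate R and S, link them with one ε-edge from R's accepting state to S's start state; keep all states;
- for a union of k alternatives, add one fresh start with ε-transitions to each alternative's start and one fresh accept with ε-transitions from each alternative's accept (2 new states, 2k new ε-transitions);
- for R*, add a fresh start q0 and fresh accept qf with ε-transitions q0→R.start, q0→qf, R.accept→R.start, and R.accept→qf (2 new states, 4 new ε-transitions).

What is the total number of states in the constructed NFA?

20

Building bottom-up:
Each of the 7 symbol leaves contributes a 2-state fragment.
  10 → 4 states
  00 → 4 states
  (00)* → 6 states
  (00)*0 → 8 states
  ((00)*0)* → 10 states
  10 ∪ 0 ∪ ((00)*0)* ∪ 1 → 20 states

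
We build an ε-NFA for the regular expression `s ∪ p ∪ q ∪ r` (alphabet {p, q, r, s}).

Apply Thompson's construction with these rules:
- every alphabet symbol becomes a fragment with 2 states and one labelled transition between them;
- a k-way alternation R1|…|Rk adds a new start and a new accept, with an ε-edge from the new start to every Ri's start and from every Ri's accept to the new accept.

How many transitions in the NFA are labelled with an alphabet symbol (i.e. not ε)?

Per subexpression:
Each of the 4 symbol leaves contributes exactly 1 symbol transition.
  s ∪ p ∪ q ∪ r → 4 symbol transitions

4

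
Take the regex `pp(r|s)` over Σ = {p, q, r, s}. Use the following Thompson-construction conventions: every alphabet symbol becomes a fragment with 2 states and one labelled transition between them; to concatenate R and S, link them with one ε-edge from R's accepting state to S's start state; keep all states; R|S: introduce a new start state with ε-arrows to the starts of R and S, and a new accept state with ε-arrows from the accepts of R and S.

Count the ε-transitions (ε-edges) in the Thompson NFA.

6

Recursing over subexpressions:
Each of the 4 symbol leaves contributes 0 ε-transitions.
  r|s : 4 ε-transitions
  pp(r|s) : 6 ε-transitions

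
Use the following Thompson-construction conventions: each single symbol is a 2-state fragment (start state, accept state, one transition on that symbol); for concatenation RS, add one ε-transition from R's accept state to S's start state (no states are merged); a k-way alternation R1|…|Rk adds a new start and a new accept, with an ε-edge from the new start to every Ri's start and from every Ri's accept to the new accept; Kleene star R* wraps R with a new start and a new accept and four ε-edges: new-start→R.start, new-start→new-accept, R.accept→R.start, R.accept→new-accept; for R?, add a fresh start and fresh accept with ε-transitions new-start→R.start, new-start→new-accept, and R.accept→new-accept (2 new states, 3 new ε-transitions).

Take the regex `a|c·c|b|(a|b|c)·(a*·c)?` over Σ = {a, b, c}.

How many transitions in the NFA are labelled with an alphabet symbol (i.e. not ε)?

9

Per subexpression:
Each of the 9 symbol leaves contributes exactly 1 symbol transition.
  c·c — 2 symbol transitions
  a|b|c — 3 symbol transitions
  a* — 1 symbol transition
  a*·c — 2 symbol transitions
  (a*·c)? — 2 symbol transitions
  (a|b|c)·(a*·c)? — 5 symbol transitions
  a|c·c|b|(a|b|c)·(a*·c)? — 9 symbol transitions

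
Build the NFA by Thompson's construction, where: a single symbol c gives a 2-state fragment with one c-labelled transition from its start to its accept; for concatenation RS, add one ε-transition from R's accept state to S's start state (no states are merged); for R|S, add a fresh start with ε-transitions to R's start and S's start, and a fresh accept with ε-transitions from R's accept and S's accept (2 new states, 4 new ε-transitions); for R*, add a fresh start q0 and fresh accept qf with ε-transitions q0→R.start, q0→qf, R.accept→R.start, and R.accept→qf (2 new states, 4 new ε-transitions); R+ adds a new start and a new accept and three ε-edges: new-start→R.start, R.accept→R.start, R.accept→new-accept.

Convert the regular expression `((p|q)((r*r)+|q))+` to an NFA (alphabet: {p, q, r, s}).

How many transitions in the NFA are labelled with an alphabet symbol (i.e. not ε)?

5

By structural recursion:
Each of the 5 symbol leaves contributes exactly 1 symbol transition.
  p|q : 2 symbol transitions
  r* : 1 symbol transition
  r*r : 2 symbol transitions
  (r*r)+ : 2 symbol transitions
  (r*r)+|q : 3 symbol transitions
  (p|q)((r*r)+|q) : 5 symbol transitions
  ((p|q)((r*r)+|q))+ : 5 symbol transitions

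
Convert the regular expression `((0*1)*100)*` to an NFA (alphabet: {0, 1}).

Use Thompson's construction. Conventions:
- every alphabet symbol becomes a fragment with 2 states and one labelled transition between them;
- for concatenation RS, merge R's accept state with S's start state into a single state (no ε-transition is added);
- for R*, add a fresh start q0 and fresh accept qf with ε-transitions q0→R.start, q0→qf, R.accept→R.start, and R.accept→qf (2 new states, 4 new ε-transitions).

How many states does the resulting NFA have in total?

12

By structural recursion:
Each of the 5 symbol leaves contributes a 2-state fragment.
  0* = 4 states
  0*1 = 5 states
  (0*1)* = 7 states
  (0*1)*100 = 10 states
  ((0*1)*100)* = 12 states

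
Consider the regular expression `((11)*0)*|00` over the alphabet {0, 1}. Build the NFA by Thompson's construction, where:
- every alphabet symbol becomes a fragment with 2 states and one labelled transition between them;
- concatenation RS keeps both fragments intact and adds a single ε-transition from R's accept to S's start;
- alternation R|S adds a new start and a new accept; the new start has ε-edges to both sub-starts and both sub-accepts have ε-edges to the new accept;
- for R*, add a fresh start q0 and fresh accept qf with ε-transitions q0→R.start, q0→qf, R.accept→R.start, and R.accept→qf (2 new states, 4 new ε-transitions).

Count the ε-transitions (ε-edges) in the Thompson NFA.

Recursing over subexpressions:
Each of the 5 symbol leaves contributes 0 ε-transitions.
  11 — 1 ε-transition
  (11)* — 5 ε-transitions
  (11)*0 — 6 ε-transitions
  ((11)*0)* — 10 ε-transitions
  00 — 1 ε-transition
  ((11)*0)*|00 — 15 ε-transitions

15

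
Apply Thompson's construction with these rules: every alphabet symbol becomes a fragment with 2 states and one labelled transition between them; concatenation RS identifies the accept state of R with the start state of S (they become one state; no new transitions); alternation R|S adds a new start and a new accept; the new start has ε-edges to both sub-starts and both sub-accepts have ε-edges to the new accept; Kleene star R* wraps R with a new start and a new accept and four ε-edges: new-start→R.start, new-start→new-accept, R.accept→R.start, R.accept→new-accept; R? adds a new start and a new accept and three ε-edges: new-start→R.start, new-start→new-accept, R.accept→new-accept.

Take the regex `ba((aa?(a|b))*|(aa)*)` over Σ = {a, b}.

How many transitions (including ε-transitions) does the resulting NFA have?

27

Building bottom-up:
Each of the 8 symbol leaves contributes 1 transition (1 symbol, 0 ε).
  a? : 4 transitions (1 symbol, 3 ε)
  a|b : 6 transitions (2 symbol, 4 ε)
  aa?(a|b) : 11 transitions (4 symbol, 7 ε)
  (aa?(a|b))* : 15 transitions (4 symbol, 11 ε)
  aa : 2 transitions (2 symbol, 0 ε)
  (aa)* : 6 transitions (2 symbol, 4 ε)
  (aa?(a|b))*|(aa)* : 25 transitions (6 symbol, 19 ε)
  ba((aa?(a|b))*|(aa)*) : 27 transitions (8 symbol, 19 ε)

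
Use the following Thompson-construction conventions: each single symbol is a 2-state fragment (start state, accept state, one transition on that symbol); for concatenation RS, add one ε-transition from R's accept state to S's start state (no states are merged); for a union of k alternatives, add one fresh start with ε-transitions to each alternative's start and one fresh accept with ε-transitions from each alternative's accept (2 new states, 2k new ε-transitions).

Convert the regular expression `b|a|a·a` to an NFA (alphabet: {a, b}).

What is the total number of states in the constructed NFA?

10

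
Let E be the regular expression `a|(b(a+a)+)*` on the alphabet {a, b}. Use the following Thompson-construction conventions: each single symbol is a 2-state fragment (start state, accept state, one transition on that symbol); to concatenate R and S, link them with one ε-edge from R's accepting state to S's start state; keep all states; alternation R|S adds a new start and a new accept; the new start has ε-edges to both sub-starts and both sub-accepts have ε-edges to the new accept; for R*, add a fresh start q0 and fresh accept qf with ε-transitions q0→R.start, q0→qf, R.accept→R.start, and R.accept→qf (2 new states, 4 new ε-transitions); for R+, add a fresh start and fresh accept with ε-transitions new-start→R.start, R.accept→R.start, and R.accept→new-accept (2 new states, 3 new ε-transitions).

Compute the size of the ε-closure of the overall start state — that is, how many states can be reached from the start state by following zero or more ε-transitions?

6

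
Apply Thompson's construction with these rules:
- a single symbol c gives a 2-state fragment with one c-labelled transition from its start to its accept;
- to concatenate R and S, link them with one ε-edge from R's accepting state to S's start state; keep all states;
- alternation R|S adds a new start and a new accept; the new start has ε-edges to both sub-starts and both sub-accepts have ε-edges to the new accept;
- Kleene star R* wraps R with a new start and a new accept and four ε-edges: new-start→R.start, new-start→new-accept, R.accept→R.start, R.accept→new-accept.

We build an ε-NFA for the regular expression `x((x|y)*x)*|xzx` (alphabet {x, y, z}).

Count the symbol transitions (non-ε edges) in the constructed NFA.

By structural recursion:
Each of the 7 symbol leaves contributes exactly 1 symbol transition.
  x|y — 2 symbol transitions
  (x|y)* — 2 symbol transitions
  (x|y)*x — 3 symbol transitions
  ((x|y)*x)* — 3 symbol transitions
  x((x|y)*x)* — 4 symbol transitions
  xzx — 3 symbol transitions
  x((x|y)*x)*|xzx — 7 symbol transitions

7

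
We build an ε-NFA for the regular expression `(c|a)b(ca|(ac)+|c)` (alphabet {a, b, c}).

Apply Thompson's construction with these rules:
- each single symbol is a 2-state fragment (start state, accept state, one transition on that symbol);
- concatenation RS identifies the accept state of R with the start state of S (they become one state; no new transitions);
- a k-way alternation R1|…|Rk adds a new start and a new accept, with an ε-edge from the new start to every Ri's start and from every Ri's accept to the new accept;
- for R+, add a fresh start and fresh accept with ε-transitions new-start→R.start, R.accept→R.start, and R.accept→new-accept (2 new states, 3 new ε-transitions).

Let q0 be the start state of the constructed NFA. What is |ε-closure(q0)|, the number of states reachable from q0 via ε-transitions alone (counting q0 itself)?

Let C(F) = |ε-closure(F.start)| within fragment F, and note whether F accepts ε. Symbol fragments have C = 1 and do not accept ε. Then:
  c|a → new start ε-reaches every alternative's start; none of them accept ε, so the new accept is not reached: |closure| = 1 + 1 + 1 = 3
  ca → same as the first factor's closure: |closure| = 1
  ac → same as the first factor's closure: |closure| = 1
  (ac)+ → |closure| = 1 + 1 = 2 (the body doesn't accept ε, so the new accept is not reached)
  ca|(ac)+|c → |closure| = 1 + 1 + 2 + 1 = 5 (the new accept is not ε-reachable since no branch accepts ε)
  (c|a)b(ca|(ac)+|c) → |closure| equals the left operand's closure size = 3 (its accept is not ε-reachable, so the closure stops there)

3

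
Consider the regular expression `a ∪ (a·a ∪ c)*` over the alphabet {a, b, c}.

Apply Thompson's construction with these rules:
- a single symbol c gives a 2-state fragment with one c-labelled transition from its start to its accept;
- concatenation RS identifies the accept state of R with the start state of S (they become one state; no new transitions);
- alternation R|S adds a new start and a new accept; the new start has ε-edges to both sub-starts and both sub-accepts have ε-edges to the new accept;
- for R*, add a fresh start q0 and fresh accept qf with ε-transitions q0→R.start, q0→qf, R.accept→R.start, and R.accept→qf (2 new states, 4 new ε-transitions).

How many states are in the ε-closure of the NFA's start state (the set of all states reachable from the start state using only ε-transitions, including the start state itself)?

Work bottom-up. For each fragment F, track |ε-closure(F.start)| and whether F's accept lies in that closure (i.e. whether F accepts ε). A single-symbol fragment has closure size 1 and does not accept ε.
  a·a : same as the first factor's closure: |closure| = 1
  a·a ∪ c : |closure| = 1 + 1 + 1 = 3 (the new accept is not ε-reachable since no branch accepts ε)
  (a·a ∪ c)* : |closure| = 1 (new start) + 3 (body) + 1 (new accept) = 5
  a ∪ (a·a ∪ c)* : new start ε-reaches every alternative's start; at least one alternative accepts ε, so the union's new accept is reached too: |closure| = 1 + 1 + 5 + 1 = 8

8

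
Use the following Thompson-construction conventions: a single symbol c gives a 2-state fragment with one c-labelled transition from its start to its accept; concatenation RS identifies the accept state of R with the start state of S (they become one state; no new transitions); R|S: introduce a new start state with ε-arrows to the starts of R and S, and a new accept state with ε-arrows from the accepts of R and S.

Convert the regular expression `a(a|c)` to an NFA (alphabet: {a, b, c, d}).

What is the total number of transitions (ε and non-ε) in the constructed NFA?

Recursing over subexpressions:
Each of the 3 symbol leaves contributes 1 transition (1 symbol, 0 ε).
  a|c = 6 transitions (2 symbol, 4 ε)
  a(a|c) = 7 transitions (3 symbol, 4 ε)

7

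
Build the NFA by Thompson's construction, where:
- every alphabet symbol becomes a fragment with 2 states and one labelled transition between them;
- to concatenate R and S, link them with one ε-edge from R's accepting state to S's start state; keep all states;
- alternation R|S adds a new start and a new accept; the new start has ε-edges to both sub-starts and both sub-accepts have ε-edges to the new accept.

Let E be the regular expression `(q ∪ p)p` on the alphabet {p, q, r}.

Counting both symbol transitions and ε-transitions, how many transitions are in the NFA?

Bottom-up over the parse tree:
Each of the 3 symbol leaves contributes 1 transition (1 symbol, 0 ε).
  q ∪ p : 6 transitions (2 symbol, 4 ε)
  (q ∪ p)p : 8 transitions (3 symbol, 5 ε)

8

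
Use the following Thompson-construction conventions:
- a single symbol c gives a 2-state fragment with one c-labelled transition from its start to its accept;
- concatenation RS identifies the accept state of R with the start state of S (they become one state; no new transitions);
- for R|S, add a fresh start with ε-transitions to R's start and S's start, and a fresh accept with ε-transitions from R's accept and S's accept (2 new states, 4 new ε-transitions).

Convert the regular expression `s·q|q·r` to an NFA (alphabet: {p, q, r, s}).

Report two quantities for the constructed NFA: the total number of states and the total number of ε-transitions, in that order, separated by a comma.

Recursing over subexpressions:
Each of the 4 symbol leaves contributes 2 states and 0 ε-transitions.
  s·q = 3 states, 0 ε-transitions
  q·r = 3 states, 0 ε-transitions
  s·q|q·r = 8 states, 4 ε-transitions

8, 4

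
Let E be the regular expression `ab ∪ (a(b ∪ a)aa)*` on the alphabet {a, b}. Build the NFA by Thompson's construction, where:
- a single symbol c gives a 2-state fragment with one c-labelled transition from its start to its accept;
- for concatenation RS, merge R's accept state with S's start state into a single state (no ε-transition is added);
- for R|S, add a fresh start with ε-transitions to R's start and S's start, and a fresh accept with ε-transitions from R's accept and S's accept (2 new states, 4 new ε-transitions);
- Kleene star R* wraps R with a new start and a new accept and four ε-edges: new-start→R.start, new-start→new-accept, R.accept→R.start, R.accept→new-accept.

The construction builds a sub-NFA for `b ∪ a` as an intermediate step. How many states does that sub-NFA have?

Fragment for `b ∪ a`:
Each of the 2 symbol leaves contributes a 2-state fragment.
  b ∪ a → 6 states

6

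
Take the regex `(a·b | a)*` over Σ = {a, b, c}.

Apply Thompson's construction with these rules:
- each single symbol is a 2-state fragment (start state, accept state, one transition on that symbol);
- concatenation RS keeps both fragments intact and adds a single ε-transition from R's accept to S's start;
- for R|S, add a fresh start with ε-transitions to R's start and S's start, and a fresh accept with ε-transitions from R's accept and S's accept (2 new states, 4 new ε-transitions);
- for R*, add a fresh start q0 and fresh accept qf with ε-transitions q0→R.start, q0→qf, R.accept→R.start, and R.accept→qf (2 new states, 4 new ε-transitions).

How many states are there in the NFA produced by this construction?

10

Per subexpression:
Each of the 3 symbol leaves contributes a 2-state fragment.
  a·b — 4 states
  a·b | a — 8 states
  (a·b | a)* — 10 states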